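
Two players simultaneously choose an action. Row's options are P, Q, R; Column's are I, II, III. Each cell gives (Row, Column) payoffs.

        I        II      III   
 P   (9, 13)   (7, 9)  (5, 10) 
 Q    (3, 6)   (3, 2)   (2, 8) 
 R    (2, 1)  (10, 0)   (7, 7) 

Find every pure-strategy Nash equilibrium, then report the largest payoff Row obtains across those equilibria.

9

(P, I) is a pure NE (Row: 9 ≥ 3; Column: 13 ≥ 10). Row gets 9.
(R, III) is a pure NE (Row: 7 ≥ 5; Column: 7 ≥ 1). Row gets 7.
Every other cell has a profitable deviation for at least one player. Highest of {9, 7} is 9.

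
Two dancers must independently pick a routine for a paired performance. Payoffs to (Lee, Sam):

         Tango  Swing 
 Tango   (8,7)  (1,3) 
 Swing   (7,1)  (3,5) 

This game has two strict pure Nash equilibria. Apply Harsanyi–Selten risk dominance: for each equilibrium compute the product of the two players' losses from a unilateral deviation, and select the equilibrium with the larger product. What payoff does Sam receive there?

At both Tango: Lee loses 8 − 7 = 1 by deviating; Sam loses 7 − 3 = 4. Product = 1·4 = 4.
At both Swing: Lee loses 3 − 1 = 2 by deviating; Sam loses 5 − 1 = 4. Product = 2·4 = 8.
8 > 4, so both Swing is risk-dominant. Sam's payoff there is 5.

5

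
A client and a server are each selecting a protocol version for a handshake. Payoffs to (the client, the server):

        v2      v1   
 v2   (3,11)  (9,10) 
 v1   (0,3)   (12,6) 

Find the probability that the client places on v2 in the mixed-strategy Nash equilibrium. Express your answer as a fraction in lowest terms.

The client's mix p on v2 must make the server indifferent between v2 and v1.
The server's payoff from v2: 11p + 3(1−p). From v1: 10p + 6(1−p).
Set equal: 1p = 3(1−p) → p = 3/4.

3/4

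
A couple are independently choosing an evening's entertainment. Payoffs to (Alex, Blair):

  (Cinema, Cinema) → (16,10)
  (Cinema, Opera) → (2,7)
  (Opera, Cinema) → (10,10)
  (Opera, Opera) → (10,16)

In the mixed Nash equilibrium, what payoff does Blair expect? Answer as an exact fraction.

Alex mixes with probability p on Cinema, chosen so Blair is indifferent: 10p + 10(1−p) = 7p + 16(1−p) gives p = 2/3.
Blair's expected payoff is 10·2/3 + 10·1/3 = 10.

10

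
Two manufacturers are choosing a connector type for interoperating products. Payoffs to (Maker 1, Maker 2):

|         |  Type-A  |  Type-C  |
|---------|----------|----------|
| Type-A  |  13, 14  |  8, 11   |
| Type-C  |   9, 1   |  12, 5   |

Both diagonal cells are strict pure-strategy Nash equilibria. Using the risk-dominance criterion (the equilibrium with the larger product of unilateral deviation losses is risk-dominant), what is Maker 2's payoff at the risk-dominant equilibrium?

5

At both Type-A: Maker 1 loses 13 − 9 = 4 by deviating; Maker 2 loses 14 − 11 = 3. Product = 4·3 = 12.
At both Type-C: Maker 1 loses 12 − 8 = 4 by deviating; Maker 2 loses 5 − 1 = 4. Product = 4·4 = 16.
16 > 12, so both Type-C is risk-dominant. Maker 2's payoff there is 5.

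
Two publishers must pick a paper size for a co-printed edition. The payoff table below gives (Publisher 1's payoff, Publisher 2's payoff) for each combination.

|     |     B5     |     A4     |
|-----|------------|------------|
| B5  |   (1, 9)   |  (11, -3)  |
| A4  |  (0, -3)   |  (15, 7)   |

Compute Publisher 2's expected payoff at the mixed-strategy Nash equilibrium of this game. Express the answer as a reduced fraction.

Publisher 1 mixes with probability p on B5, chosen so Publisher 2 is indifferent: 9p + (-3)(1−p) = (-3)p + 7(1−p) gives p = 5/11.
Publisher 2's expected payoff is 9·5/11 + (-3)·6/11 = 27/11.

27/11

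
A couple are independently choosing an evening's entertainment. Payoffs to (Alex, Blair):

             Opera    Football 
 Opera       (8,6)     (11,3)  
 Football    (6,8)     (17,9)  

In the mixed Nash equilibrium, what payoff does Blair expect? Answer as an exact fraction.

Alex mixes with probability p on Opera, chosen so Blair is indifferent: 6p + 8(1−p) = 3p + 9(1−p) gives p = 1/4.
Blair's expected payoff is 6·1/4 + 8·3/4 = 15/2.

15/2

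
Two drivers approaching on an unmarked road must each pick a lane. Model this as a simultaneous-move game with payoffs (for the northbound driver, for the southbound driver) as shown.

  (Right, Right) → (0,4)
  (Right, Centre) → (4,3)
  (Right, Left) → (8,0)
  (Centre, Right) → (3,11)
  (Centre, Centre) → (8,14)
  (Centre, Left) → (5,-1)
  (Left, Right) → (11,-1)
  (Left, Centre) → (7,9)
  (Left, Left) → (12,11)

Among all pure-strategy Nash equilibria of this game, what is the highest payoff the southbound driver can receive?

Both Centre is a pure NE (the northbound driver: 8 ≥ 7; the southbound driver: 14 ≥ 11). The southbound driver gets 14.
Both Left is a pure NE (the northbound driver: 12 ≥ 8; the southbound driver: 11 ≥ 9). The southbound driver gets 11.
Every other cell has a profitable deviation for at least one player. Highest of {14, 11} is 14.

14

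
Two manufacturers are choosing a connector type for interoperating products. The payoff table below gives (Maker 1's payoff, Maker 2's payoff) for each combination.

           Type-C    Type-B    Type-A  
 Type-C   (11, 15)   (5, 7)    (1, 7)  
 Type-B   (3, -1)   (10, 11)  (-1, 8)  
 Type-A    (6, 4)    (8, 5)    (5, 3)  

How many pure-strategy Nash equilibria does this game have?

2

Both Type-C: Maker 1 gets 11 (best alternative 6); Maker 2 gets 15 (best alternative 7). Neither deviates — NE.
Both Type-B: Maker 1 gets 10 (best alternative 8); Maker 2 gets 11 (best alternative 8). Neither deviates — NE.
Both Type-A is not a NE: Maker 2 would switch to Type-B (5 > 3).
No other cell survives both best-response checks, so there are 2 pure NE.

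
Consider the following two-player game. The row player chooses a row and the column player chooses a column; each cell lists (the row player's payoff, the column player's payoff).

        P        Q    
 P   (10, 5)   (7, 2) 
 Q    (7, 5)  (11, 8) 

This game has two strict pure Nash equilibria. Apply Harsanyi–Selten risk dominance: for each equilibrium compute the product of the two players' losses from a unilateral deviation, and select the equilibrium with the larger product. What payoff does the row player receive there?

At both P: the row player loses 10 − 7 = 3 by deviating; the column player loses 5 − 2 = 3. Product = 3·3 = 9.
At both Q: the row player loses 11 − 7 = 4 by deviating; the column player loses 8 − 5 = 3. Product = 4·3 = 12.
12 > 9, so both Q is risk-dominant. The row player's payoff there is 11.

11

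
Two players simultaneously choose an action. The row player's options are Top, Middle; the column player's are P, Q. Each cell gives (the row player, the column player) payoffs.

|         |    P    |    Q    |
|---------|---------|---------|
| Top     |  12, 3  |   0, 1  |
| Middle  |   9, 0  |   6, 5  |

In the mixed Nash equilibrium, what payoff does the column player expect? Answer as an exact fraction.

The row player mixes with probability p on Top, chosen so the column player is indifferent: 3p + 0(1−p) = 1p + 5(1−p) gives p = 5/7.
The column player's expected payoff is 3·5/7 + 0·2/7 = 15/7.

15/7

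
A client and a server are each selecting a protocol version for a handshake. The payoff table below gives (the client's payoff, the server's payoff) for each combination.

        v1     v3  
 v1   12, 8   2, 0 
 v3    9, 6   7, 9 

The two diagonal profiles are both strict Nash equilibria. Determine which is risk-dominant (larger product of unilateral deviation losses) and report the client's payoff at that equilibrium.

12

At both v1: the client loses 12 − 9 = 3 by deviating; the server loses 8 − 0 = 8. Product = 3·8 = 24.
At both v3: the client loses 7 − 2 = 5 by deviating; the server loses 9 − 6 = 3. Product = 5·3 = 15.
24 > 15, so both v1 is risk-dominant. The client's payoff there is 12.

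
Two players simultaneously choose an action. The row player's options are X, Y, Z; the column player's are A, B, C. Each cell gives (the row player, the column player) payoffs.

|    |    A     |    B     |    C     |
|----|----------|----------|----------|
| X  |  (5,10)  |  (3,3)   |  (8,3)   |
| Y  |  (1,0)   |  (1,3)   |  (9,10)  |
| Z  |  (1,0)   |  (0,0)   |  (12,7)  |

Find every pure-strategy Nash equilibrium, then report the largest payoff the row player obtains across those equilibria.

(X, A) is a pure NE (the row player: 5 ≥ 1; the column player: 10 ≥ 3). The row player gets 5.
(Z, C) is a pure NE (the row player: 12 ≥ 9; the column player: 7 ≥ 0). The row player gets 12.
Every other cell has a profitable deviation for at least one player. Highest of {5, 12} is 12.

12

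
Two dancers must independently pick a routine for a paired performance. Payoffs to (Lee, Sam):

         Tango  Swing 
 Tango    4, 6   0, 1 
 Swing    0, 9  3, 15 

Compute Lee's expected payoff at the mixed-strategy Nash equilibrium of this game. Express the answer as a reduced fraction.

12/7

Sam mixes with probability q on Tango, chosen so Lee is indifferent: 4q + 0(1−q) = 0q + 3(1−q) gives q = 3/7.
Lee's expected payoff (from either row, since indifferent) is 4·3/7 + 0·4/7 = 12/7.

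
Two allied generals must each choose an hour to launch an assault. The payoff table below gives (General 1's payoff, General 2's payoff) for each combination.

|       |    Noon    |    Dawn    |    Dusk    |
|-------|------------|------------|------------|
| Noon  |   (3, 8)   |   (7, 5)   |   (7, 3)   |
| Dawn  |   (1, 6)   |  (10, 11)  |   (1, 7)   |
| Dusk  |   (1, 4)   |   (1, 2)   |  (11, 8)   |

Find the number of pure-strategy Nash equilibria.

Both Noon: General 1 gets 3 (best alternative 1); General 2 gets 8 (best alternative 5). Neither deviates — NE.
Both Dawn: General 1 gets 10 (best alternative 7); General 2 gets 11 (best alternative 7). Neither deviates — NE.
Both Dusk: General 1 gets 11 (best alternative 7); General 2 gets 8 (best alternative 4). Neither deviates — NE.
(Dawn, Dusk) is not a NE: General 1 would switch to Dusk (11 > 1).
No other cell survives both best-response checks, so there are 3 pure NE.

3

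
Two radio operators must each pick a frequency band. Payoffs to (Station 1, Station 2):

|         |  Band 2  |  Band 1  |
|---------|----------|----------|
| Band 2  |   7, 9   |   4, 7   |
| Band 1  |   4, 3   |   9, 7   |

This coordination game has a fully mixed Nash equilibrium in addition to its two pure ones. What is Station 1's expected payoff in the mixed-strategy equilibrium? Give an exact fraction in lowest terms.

Station 2 mixes with probability q on Band 2, chosen so Station 1 is indifferent: 7q + 4(1−q) = 4q + 9(1−q) gives q = 5/8.
Station 1's expected payoff (from either row, since indifferent) is 7·5/8 + 4·3/8 = 47/8.

47/8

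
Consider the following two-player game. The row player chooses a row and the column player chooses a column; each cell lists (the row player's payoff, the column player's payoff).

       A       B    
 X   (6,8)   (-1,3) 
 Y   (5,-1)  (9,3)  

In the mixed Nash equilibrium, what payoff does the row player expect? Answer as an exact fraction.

59/11

The column player mixes with probability q on A, chosen so the row player is indifferent: 6q + (-1)(1−q) = 5q + 9(1−q) gives q = 10/11.
The row player's expected payoff (from either row, since indifferent) is 6·10/11 + (-1)·1/11 = 59/11.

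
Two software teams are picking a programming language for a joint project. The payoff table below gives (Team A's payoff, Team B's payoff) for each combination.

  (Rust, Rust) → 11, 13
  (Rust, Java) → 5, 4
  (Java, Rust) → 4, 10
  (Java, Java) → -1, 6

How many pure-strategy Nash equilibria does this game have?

Both Rust: Team A gets 11 (best alternative 4); Team B gets 13 (best alternative 4). Neither deviates — NE.
Both Java is not a NE: Team A would switch to Rust (5 > -1).
No other cell survives both best-response checks, so there is 1 pure NE.

1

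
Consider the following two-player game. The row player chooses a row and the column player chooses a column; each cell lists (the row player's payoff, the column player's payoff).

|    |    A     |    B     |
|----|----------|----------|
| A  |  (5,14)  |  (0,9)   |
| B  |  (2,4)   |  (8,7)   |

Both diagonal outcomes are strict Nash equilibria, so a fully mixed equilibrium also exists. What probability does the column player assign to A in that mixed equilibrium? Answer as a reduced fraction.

The column player's mix q on A must make the row player indifferent between A and B.
The row player's payoff from A: 5q + 0(1−q). From B: 2q + 8(1−q).
Set equal: 3q = 8(1−q) → q = 8/11.

8/11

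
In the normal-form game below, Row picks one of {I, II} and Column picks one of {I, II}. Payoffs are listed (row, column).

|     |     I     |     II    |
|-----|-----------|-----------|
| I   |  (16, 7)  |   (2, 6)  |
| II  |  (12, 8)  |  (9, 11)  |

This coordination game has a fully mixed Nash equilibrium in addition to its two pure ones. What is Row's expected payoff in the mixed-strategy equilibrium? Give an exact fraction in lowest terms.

Column mixes with probability q on I, chosen so Row is indifferent: 16q + 2(1−q) = 12q + 9(1−q) gives q = 7/11.
Row's expected payoff (from either row, since indifferent) is 16·7/11 + 2·4/11 = 120/11.

120/11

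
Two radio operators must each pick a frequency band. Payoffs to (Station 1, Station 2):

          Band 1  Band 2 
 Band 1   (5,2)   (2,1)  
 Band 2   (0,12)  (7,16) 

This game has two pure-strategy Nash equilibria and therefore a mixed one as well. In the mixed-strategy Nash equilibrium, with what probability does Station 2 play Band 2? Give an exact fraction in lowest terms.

Station 2's mix q on Band 1 must make Station 1 indifferent between Band 1 and Band 2.
Station 1's payoff from Band 1: 5q + 2(1−q). From Band 2: 0q + 7(1−q).
Set equal: 5q = 5(1−q) → q = 5/10 = 1/2.
Probability on Band 2 is 1 − 1/2 = 1/2.

1/2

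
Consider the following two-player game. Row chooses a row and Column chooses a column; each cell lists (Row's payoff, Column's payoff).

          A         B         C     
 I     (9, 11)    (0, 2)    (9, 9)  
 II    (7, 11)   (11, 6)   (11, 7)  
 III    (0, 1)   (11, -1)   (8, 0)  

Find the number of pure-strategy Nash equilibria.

1

(I, A): Row gets 9 (best alternative 7); Column gets 11 (best alternative 9). Neither deviates — NE.
(II, B) is not a NE: Column would switch to A (11 > 6).
No other cell survives both best-response checks, so there is 1 pure NE.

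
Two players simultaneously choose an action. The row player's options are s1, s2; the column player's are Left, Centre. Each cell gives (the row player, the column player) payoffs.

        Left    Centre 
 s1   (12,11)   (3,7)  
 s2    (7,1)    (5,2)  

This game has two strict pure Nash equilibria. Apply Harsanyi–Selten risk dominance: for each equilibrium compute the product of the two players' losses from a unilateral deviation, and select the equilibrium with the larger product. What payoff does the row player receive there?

At (s1, Left): the row player loses 12 − 7 = 5 by deviating; the column player loses 11 − 7 = 4. Product = 5·4 = 20.
At (s2, Centre): the row player loses 5 − 3 = 2 by deviating; the column player loses 2 − 1 = 1. Product = 2·1 = 2.
20 > 2, so (s1, Left) is risk-dominant. The row player's payoff there is 12.

12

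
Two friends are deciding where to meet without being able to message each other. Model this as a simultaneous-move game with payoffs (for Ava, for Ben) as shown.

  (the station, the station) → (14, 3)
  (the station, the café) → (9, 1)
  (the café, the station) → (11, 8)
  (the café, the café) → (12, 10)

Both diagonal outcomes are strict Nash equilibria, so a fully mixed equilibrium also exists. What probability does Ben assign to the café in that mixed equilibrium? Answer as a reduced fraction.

1/2

Ben's mix q on the station must make Ava indifferent between the station and the café.
Ava's payoff from the station: 14q + 9(1−q). From the café: 11q + 12(1−q).
Set equal: 3q = 3(1−q) → q = 3/6 = 1/2.
Probability on the café is 1 − 1/2 = 1/2.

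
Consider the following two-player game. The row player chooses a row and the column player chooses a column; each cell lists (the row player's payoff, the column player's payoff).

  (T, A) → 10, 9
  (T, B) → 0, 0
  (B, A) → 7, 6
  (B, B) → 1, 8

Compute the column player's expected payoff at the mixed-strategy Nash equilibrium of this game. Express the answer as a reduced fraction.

72/11

The row player mixes with probability p on T, chosen so the column player is indifferent: 9p + 6(1−p) = 0p + 8(1−p) gives p = 2/11.
The column player's expected payoff is 9·2/11 + 6·9/11 = 72/11.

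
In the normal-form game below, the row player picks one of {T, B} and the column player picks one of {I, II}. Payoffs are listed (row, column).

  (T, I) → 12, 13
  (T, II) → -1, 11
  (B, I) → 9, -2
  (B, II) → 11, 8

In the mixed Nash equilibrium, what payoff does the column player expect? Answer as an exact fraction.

The row player mixes with probability p on T, chosen so the column player is indifferent: 13p + (-2)(1−p) = 11p + 8(1−p) gives p = 5/6.
The column player's expected payoff is 13·5/6 + (-2)·1/6 = 21/2.

21/2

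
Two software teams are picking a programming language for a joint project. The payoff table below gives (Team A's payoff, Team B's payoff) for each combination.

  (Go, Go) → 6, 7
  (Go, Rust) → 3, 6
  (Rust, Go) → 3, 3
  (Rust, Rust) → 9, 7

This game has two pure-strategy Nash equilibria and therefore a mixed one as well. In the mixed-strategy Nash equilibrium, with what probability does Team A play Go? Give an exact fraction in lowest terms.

Team A's mix p on Go must make Team B indifferent between Go and Rust.
Team B's payoff from Go: 7p + 3(1−p). From Rust: 6p + 7(1−p).
Set equal: 1p = 4(1−p) → p = 4/5.

4/5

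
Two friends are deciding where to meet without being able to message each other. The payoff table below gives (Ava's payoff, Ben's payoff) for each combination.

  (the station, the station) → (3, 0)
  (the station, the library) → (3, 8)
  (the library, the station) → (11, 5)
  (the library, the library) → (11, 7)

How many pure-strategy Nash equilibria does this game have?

1

Both the library: Ava gets 11 (best alternative 3); Ben gets 7 (best alternative 5). Neither deviates — NE.
Both the station is not a NE: Ava would switch to the library (11 > 3).
No other cell survives both best-response checks, so there is 1 pure NE.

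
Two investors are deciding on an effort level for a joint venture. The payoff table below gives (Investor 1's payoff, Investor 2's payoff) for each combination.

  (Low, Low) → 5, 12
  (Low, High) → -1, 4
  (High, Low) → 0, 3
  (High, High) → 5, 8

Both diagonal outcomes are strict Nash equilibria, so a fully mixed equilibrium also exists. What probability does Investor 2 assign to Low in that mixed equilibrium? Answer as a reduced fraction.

Investor 2's mix q on Low must make Investor 1 indifferent between Low and High.
Investor 1's payoff from Low: 5q + (-1)(1−q). From High: 0q + 5(1−q).
Set equal: 5q = 6(1−q) → q = 6/11.

6/11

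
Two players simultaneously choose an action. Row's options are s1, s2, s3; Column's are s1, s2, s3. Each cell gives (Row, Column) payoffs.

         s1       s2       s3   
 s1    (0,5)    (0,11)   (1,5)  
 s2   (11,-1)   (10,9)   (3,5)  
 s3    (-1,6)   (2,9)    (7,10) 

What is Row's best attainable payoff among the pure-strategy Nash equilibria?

Both s2 is a pure NE (Row: 10 ≥ 2; Column: 9 ≥ 5). Row gets 10.
Both s3 is a pure NE (Row: 7 ≥ 3; Column: 10 ≥ 9). Row gets 7.
Every other cell has a profitable deviation for at least one player. Highest of {10, 7} is 10.

10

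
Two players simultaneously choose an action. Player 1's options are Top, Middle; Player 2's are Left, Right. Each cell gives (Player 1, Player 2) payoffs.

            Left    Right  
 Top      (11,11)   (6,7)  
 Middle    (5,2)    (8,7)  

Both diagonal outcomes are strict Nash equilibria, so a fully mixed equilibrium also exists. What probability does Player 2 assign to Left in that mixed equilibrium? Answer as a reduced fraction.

Player 2's mix q on Left must make Player 1 indifferent between Top and Middle.
Player 1's payoff from Top: 11q + 6(1−q). From Middle: 5q + 8(1−q).
Set equal: 6q = 2(1−q) → q = 2/8 = 1/4.

1/4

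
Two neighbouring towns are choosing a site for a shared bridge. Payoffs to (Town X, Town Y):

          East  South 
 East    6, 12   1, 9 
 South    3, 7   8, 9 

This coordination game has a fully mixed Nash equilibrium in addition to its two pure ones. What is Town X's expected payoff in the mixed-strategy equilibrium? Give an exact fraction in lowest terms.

Town Y mixes with probability q on East, chosen so Town X is indifferent: 6q + 1(1−q) = 3q + 8(1−q) gives q = 7/10.
Town X's expected payoff (from either row, since indifferent) is 6·7/10 + 1·3/10 = 9/2.

9/2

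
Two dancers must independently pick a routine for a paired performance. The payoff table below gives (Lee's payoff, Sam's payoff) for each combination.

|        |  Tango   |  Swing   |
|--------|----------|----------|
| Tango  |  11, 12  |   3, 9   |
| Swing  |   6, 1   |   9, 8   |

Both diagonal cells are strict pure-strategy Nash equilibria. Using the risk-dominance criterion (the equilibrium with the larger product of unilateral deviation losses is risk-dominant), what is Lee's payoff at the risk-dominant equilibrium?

At both Tango: Lee loses 11 − 6 = 5 by deviating; Sam loses 12 − 9 = 3. Product = 5·3 = 15.
At both Swing: Lee loses 9 − 3 = 6 by deviating; Sam loses 8 − 1 = 7. Product = 6·7 = 42.
42 > 15, so both Swing is risk-dominant. Lee's payoff there is 9.

9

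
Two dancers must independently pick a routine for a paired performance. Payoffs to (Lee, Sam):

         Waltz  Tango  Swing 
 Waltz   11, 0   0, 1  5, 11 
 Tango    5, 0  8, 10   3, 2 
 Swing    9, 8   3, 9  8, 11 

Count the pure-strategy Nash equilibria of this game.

2

Both Tango: Lee gets 8 (best alternative 3); Sam gets 10 (best alternative 2). Neither deviates — NE.
Both Swing: Lee gets 8 (best alternative 5); Sam gets 11 (best alternative 9). Neither deviates — NE.
Both Waltz is not a NE: Sam would switch to Swing (11 > 0).
No other cell survives both best-response checks, so there are 2 pure NE.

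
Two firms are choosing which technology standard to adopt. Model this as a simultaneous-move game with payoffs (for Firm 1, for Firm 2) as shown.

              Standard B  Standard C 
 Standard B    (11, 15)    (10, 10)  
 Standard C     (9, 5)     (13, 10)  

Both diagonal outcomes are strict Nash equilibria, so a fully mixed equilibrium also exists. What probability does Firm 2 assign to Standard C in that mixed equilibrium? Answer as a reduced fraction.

2/5

Firm 2's mix q on Standard B must make Firm 1 indifferent between Standard B and Standard C.
Firm 1's payoff from Standard B: 11q + 10(1−q). From Standard C: 9q + 13(1−q).
Set equal: 2q = 3(1−q) → q = 3/5.
Probability on Standard C is 1 − 3/5 = 2/5.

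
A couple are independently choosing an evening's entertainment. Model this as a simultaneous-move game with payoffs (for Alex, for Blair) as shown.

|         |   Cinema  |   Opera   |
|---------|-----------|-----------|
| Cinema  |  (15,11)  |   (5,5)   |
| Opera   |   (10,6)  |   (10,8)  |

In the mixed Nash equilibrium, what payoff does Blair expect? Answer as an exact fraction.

29/4

Alex mixes with probability p on Cinema, chosen so Blair is indifferent: 11p + 6(1−p) = 5p + 8(1−p) gives p = 1/4.
Blair's expected payoff is 11·1/4 + 6·3/4 = 29/4.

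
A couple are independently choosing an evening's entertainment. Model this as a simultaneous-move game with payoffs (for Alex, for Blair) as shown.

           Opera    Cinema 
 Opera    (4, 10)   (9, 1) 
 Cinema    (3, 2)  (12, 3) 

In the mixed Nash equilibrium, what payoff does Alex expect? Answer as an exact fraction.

Blair mixes with probability q on Opera, chosen so Alex is indifferent: 4q + 9(1−q) = 3q + 12(1−q) gives q = 3/4.
Alex's expected payoff (from either row, since indifferent) is 4·3/4 + 9·1/4 = 21/4.

21/4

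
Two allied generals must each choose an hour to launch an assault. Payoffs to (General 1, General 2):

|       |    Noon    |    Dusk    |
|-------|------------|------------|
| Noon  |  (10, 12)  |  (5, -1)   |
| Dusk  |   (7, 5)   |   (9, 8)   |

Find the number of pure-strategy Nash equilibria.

2

Both Noon: General 1 gets 10 (best alternative 7); General 2 gets 12 (best alternative -1). Neither deviates — NE.
Both Dusk: General 1 gets 9 (best alternative 5); General 2 gets 8 (best alternative 5). Neither deviates — NE.
(Noon, Dusk) is not a NE: General 1 would switch to Dusk (9 > 5).
No other cell survives both best-response checks, so there are 2 pure NE.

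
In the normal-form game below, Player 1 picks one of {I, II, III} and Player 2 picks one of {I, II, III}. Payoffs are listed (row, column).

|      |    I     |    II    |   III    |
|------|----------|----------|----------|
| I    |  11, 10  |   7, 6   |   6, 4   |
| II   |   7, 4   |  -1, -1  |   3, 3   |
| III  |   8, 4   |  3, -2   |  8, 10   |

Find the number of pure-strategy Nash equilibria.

Both I: Player 1 gets 11 (best alternative 8); Player 2 gets 10 (best alternative 6). Neither deviates — NE.
Both III: Player 1 gets 8 (best alternative 6); Player 2 gets 10 (best alternative 4). Neither deviates — NE.
Both II is not a NE: Player 1 would switch to I (7 > -1).
No other cell survives both best-response checks, so there are 2 pure NE.

2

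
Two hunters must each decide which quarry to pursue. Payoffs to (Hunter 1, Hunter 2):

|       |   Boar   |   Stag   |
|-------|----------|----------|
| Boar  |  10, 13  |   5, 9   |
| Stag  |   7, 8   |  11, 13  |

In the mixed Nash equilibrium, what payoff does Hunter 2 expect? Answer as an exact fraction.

97/9

Hunter 1 mixes with probability p on Boar, chosen so Hunter 2 is indifferent: 13p + 8(1−p) = 9p + 13(1−p) gives p = 5/9.
Hunter 2's expected payoff is 13·5/9 + 8·4/9 = 97/9.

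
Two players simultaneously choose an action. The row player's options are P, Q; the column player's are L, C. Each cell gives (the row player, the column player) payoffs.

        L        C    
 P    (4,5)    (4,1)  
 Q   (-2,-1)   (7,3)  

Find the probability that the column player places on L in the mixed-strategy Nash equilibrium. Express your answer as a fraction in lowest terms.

1/3

The column player's mix q on L must make the row player indifferent between P and Q.
The row player's payoff from P: 4q + 4(1−q). From Q: (-2)q + 7(1−q).
Set equal: 6q = 3(1−q) → q = 3/9 = 1/3.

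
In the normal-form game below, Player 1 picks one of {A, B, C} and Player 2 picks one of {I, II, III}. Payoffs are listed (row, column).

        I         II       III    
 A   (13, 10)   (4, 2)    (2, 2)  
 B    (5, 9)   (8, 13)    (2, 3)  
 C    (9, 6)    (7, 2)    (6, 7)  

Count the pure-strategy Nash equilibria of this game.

(A, I): Player 1 gets 13 (best alternative 9); Player 2 gets 10 (best alternative 2). Neither deviates — NE.
(B, II): Player 1 gets 8 (best alternative 7); Player 2 gets 13 (best alternative 9). Neither deviates — NE.
(C, III): Player 1 gets 6 (best alternative 2); Player 2 gets 7 (best alternative 6). Neither deviates — NE.
(C, II) is not a NE: Player 1 would switch to B (8 > 7).
No other cell survives both best-response checks, so there are 3 pure NE.

3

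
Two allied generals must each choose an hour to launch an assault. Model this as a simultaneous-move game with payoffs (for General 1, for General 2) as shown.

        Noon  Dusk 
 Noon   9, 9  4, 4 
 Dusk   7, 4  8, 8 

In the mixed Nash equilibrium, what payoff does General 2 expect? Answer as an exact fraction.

56/9

General 1 mixes with probability p on Noon, chosen so General 2 is indifferent: 9p + 4(1−p) = 4p + 8(1−p) gives p = 4/9.
General 2's expected payoff is 9·4/9 + 4·5/9 = 56/9.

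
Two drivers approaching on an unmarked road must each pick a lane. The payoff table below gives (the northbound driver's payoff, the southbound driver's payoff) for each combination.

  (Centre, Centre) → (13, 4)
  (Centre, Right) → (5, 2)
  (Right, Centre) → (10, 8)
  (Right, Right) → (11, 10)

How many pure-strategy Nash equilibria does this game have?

Both Centre: the northbound driver gets 13 (best alternative 10); the southbound driver gets 4 (best alternative 2). Neither deviates — NE.
Both Right: the northbound driver gets 11 (best alternative 5); the southbound driver gets 10 (best alternative 8). Neither deviates — NE.
(Centre, Right) is not a NE: the northbound driver would switch to Right (11 > 5).
No other cell survives both best-response checks, so there are 2 pure NE.

2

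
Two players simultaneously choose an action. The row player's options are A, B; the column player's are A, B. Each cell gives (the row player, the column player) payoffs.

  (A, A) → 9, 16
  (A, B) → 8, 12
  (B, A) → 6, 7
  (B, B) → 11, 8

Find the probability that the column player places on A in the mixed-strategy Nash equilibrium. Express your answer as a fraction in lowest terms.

The column player's mix q on A must make the row player indifferent between A and B.
The row player's payoff from A: 9q + 8(1−q). From B: 6q + 11(1−q).
Set equal: 3q = 3(1−q) → q = 3/6 = 1/2.

1/2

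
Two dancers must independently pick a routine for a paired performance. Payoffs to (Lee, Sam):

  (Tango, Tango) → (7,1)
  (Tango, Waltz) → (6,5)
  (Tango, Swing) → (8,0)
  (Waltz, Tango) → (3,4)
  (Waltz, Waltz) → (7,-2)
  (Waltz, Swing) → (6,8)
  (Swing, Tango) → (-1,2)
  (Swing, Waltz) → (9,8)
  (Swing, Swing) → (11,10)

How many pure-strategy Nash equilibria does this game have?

Both Swing: Lee gets 11 (best alternative 8); Sam gets 10 (best alternative 8). Neither deviates — NE.
Both Waltz is not a NE: Lee would switch to Swing (9 > 7).
No other cell survives both best-response checks, so there is 1 pure NE.

1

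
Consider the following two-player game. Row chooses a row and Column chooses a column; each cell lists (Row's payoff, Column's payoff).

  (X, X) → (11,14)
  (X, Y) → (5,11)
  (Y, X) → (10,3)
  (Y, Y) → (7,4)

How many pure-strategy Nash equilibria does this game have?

2

Both X: Row gets 11 (best alternative 10); Column gets 14 (best alternative 11). Neither deviates — NE.
Both Y: Row gets 7 (best alternative 5); Column gets 4 (best alternative 3). Neither deviates — NE.
(Y, X) is not a NE: Row would switch to X (11 > 10).
No other cell survives both best-response checks, so there are 2 pure NE.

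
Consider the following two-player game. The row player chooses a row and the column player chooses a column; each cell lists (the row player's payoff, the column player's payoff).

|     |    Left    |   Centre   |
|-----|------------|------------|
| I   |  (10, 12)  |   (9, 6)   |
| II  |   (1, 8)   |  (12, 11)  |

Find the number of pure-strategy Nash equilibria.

2

(I, Left): the row player gets 10 (best alternative 1); the column player gets 12 (best alternative 6). Neither deviates — NE.
(II, Centre): the row player gets 12 (best alternative 9); the column player gets 11 (best alternative 8). Neither deviates — NE.
(I, Centre) is not a NE: the row player would switch to II (12 > 9).
No other cell survives both best-response checks, so there are 2 pure NE.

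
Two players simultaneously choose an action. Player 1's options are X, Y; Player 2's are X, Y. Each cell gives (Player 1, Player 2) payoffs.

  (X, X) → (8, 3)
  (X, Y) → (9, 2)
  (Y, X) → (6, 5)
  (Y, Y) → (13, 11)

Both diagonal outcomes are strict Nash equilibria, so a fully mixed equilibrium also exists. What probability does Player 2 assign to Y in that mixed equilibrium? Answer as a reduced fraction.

1/3

Player 2's mix q on X must make Player 1 indifferent between X and Y.
Player 1's payoff from X: 8q + 9(1−q). From Y: 6q + 13(1−q).
Set equal: 2q = 4(1−q) → q = 4/6 = 2/3.
Probability on Y is 1 − 2/3 = 1/3.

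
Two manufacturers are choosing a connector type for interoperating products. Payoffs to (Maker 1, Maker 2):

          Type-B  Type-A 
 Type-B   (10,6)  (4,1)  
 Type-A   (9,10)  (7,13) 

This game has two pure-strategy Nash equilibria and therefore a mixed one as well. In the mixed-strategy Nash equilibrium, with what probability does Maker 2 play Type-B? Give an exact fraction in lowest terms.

Maker 2's mix q on Type-B must make Maker 1 indifferent between Type-B and Type-A.
Maker 1's payoff from Type-B: 10q + 4(1−q). From Type-A: 9q + 7(1−q).
Set equal: 1q = 3(1−q) → q = 3/4.

3/4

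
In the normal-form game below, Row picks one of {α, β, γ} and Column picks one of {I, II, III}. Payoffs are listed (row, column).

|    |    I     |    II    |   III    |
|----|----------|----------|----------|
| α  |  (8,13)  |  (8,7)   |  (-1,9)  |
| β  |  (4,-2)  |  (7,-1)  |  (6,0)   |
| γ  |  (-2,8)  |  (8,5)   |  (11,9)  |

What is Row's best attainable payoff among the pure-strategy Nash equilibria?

11

(α, I) is a pure NE (Row: 8 ≥ 4; Column: 13 ≥ 9). Row gets 8.
(γ, III) is a pure NE (Row: 11 ≥ 6; Column: 9 ≥ 8). Row gets 11.
Every other cell has a profitable deviation for at least one player. Highest of {8, 11} is 11.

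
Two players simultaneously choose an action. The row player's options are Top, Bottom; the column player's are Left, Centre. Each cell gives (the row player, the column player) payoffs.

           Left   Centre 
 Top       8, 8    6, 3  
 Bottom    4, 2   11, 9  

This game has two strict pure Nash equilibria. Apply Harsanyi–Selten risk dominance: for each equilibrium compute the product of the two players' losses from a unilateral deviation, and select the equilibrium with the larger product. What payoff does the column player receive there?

9

At (Top, Left): the row player loses 8 − 4 = 4 by deviating; the column player loses 8 − 3 = 5. Product = 4·5 = 20.
At (Bottom, Centre): the row player loses 11 − 6 = 5 by deviating; the column player loses 9 − 2 = 7. Product = 5·7 = 35.
35 > 20, so (Bottom, Centre) is risk-dominant. The column player's payoff there is 9.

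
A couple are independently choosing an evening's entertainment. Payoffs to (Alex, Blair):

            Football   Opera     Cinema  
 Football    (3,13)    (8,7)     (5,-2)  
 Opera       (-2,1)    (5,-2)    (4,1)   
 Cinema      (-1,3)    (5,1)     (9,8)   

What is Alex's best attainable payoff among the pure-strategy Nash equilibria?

9

Both Football is a pure NE (Alex: 3 ≥ -1; Blair: 13 ≥ 7). Alex gets 3.
Both Cinema is a pure NE (Alex: 9 ≥ 5; Blair: 8 ≥ 3). Alex gets 9.
Every other cell has a profitable deviation for at least one player. Highest of {3, 9} is 9.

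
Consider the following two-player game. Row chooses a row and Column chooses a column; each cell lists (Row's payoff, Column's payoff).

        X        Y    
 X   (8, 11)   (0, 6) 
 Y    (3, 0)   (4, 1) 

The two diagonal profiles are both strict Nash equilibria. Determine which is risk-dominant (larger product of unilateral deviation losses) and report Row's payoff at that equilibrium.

At both X: Row loses 8 − 3 = 5 by deviating; Column loses 11 − 6 = 5. Product = 5·5 = 25.
At both Y: Row loses 4 − 0 = 4 by deviating; Column loses 1 − 0 = 1. Product = 4·1 = 4.
25 > 4, so both X is risk-dominant. Row's payoff there is 8.

8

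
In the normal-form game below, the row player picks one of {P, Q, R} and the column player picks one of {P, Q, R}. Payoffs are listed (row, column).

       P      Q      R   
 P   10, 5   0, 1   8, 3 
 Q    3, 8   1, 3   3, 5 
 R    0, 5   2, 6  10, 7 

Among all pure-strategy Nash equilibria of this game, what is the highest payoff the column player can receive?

Both P is a pure NE (the row player: 10 ≥ 3; the column player: 5 ≥ 3). The column player gets 5.
Both R is a pure NE (the row player: 10 ≥ 8; the column player: 7 ≥ 6). The column player gets 7.
Every other cell has a profitable deviation for at least one player. Highest of {5, 7} is 7.

7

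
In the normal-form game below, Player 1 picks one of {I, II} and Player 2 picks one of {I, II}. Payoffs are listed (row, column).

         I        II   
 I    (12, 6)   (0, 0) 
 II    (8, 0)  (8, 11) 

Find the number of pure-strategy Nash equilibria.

2

Both I: Player 1 gets 12 (best alternative 8); Player 2 gets 6 (best alternative 0). Neither deviates — NE.
Both II: Player 1 gets 8 (best alternative 0); Player 2 gets 11 (best alternative 0). Neither deviates — NE.
(II, I) is not a NE: Player 1 would switch to I (12 > 8).
No other cell survives both best-response checks, so there are 2 pure NE.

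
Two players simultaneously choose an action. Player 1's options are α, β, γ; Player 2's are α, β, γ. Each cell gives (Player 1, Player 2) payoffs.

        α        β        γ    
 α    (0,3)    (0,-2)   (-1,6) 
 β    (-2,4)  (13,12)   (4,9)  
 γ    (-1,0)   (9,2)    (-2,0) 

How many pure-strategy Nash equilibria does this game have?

Both β: Player 1 gets 13 (best alternative 9); Player 2 gets 12 (best alternative 9). Neither deviates — NE.
Both γ is not a NE: Player 1 would switch to β (4 > -2).
No other cell survives both best-response checks, so there is 1 pure NE.

1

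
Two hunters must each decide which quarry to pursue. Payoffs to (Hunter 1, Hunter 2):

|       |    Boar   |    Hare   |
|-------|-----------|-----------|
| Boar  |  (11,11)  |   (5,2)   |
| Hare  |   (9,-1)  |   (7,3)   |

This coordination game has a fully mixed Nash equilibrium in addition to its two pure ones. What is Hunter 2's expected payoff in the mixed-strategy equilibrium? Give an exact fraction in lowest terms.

Hunter 1 mixes with probability p on Boar, chosen so Hunter 2 is indifferent: 11p + (-1)(1−p) = 2p + 3(1−p) gives p = 4/13.
Hunter 2's expected payoff is 11·4/13 + (-1)·9/13 = 35/13.

35/13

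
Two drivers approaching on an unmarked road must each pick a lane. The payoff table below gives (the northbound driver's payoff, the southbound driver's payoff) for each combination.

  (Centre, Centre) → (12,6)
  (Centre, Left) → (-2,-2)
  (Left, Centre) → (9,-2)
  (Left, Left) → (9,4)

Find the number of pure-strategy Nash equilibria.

2

Both Centre: the northbound driver gets 12 (best alternative 9); the southbound driver gets 6 (best alternative -2). Neither deviates — NE.
Both Left: the northbound driver gets 9 (best alternative -2); the southbound driver gets 4 (best alternative -2). Neither deviates — NE.
(Left, Centre) is not a NE: the northbound driver would switch to Centre (12 > 9).
No other cell survives both best-response checks, so there are 2 pure NE.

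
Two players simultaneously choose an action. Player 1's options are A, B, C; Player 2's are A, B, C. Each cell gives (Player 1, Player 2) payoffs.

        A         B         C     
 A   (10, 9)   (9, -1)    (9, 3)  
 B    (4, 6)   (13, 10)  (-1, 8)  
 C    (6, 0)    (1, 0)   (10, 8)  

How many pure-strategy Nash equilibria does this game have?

3

Both A: Player 1 gets 10 (best alternative 6); Player 2 gets 9 (best alternative 3). Neither deviates — NE.
Both B: Player 1 gets 13 (best alternative 9); Player 2 gets 10 (best alternative 8). Neither deviates — NE.
Both C: Player 1 gets 10 (best alternative 9); Player 2 gets 8 (best alternative 0). Neither deviates — NE.
(B, C) is not a NE: Player 1 would switch to C (10 > -1).
No other cell survives both best-response checks, so there are 3 pure NE.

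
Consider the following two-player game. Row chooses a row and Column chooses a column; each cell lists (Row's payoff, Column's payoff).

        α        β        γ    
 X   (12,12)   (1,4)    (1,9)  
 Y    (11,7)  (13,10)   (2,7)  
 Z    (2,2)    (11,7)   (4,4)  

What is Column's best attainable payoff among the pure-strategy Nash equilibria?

(X, α) is a pure NE (Row: 12 ≥ 11; Column: 12 ≥ 9). Column gets 12.
(Y, β) is a pure NE (Row: 13 ≥ 11; Column: 10 ≥ 7). Column gets 10.
Every other cell has a profitable deviation for at least one player. Highest of {12, 10} is 12.

12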